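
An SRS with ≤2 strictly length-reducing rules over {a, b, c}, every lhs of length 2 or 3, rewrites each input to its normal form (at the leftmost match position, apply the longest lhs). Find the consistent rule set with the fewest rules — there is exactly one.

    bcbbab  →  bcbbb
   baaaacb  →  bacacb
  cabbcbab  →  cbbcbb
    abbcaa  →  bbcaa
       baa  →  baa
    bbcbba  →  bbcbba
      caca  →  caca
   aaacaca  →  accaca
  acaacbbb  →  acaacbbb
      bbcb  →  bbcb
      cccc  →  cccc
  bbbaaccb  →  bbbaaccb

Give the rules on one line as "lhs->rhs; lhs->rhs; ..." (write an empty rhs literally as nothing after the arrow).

aaa->ac; ab->b

  | bcbbab => bcbbb
  | baaaacb => bacacb
  | cabbcbab => cbbcbab => cbbcbb
  | abbcaa => bbcaa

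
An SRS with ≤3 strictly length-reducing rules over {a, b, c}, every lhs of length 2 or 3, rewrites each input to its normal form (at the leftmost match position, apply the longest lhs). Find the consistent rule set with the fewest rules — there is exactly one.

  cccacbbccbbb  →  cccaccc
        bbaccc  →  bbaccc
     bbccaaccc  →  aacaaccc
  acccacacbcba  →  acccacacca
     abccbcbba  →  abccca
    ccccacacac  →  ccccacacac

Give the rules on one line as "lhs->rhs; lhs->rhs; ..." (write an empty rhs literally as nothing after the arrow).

bbc->aa; cb->c

  | cccacbbccbbb => cccacbccbbb => cccacccbbb => cccacccbb => cccacccb => cccaccc
  | bbaccc
  | bbccaaccc => aacaaccc
  | acccacacbcba => acccacaccba => acccacacca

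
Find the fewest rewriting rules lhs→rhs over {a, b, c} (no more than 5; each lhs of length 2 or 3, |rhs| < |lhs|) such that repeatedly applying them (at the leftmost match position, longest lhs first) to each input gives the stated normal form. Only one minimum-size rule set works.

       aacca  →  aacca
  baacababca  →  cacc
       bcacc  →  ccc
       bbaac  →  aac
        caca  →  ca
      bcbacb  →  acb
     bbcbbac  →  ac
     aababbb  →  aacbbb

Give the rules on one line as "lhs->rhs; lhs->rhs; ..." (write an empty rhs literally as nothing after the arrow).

aca->a; ba->c; bba->a; bc->b

  | aacca
  | baacababca => cacababca => cababca => cacbca => cacba => cacc
  | bcacc => bacc => ccc
  | bbaac => aac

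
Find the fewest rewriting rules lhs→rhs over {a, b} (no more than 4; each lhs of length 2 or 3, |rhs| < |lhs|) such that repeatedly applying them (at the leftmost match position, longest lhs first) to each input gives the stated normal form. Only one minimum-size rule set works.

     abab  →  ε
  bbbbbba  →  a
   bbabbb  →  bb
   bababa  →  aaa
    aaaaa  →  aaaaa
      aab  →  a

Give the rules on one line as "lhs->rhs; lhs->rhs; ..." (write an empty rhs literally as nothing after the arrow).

  | abab => ab => ε
  | bbbbbba => bbbba => bba => a
  | bbabbb => abbb => bb
  | bababa => aaaba => aaa

ab->; bab->aa; bba->a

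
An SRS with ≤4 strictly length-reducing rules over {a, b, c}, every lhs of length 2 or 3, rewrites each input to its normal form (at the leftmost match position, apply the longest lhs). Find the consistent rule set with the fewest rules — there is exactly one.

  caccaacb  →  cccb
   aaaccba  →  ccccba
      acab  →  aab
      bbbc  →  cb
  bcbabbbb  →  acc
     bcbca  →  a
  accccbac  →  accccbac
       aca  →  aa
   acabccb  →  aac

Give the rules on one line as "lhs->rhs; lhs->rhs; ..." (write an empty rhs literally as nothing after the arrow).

  | caccaacb => accaacb => acaacb => aaacb => cccb
  | aaaccba => ccccba
  | acab => aab
  | bbbc => cbc => cb

aaa->cc; bb->c; bc->b; ca->a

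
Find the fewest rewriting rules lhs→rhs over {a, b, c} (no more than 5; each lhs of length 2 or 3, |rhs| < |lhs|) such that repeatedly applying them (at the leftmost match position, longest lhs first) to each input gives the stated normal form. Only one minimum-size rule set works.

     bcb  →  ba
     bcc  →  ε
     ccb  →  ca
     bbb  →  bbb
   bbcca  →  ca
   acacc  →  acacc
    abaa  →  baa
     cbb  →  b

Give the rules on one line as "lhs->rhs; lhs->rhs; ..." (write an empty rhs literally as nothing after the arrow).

  | bcb => ba
  | bcc => ε
  | ccb => ca
  | bbb

ab->b; bbc->; bcc->; cb->a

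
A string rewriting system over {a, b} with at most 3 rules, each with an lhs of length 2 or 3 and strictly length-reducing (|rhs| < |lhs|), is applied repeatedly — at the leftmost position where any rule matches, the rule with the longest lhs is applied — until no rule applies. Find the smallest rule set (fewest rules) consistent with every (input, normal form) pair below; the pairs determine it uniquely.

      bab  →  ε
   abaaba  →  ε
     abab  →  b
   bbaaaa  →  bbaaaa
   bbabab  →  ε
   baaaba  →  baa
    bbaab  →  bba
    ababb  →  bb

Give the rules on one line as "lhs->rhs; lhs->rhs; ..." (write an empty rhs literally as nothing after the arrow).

ab->; aba->; bab->

  | bab => ε
  | abaaba => aba => ε
  | abab => b
  | bbaaaa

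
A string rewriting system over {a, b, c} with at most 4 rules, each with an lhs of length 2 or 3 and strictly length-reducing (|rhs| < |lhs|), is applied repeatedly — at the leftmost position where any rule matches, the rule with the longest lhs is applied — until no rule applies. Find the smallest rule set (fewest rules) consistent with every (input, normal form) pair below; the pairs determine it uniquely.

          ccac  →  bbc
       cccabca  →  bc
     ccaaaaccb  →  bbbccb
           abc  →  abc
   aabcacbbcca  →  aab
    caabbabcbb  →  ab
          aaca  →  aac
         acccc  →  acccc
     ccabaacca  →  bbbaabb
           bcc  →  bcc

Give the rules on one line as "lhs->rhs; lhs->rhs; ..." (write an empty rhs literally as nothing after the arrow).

  | ccac => bbc
  | cccabca => cbbbca => bca => bc
  | ccaaaaccb => bbaaaccb => bbbccb
  | abc

aaa->b; ca->c; cbb->; cca->bb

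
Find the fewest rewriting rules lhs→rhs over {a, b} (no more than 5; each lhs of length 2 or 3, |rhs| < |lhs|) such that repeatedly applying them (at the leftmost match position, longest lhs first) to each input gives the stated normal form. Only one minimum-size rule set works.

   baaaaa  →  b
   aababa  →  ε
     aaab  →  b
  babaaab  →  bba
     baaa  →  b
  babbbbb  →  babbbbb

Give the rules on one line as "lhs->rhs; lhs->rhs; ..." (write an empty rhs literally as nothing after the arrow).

  | baaaaa => baa => b
  | aababa => aaba => aa => ε
  | aaab => b
  | babaaab => bbaab => bba

aa->; aaa->; aab->a; aba->b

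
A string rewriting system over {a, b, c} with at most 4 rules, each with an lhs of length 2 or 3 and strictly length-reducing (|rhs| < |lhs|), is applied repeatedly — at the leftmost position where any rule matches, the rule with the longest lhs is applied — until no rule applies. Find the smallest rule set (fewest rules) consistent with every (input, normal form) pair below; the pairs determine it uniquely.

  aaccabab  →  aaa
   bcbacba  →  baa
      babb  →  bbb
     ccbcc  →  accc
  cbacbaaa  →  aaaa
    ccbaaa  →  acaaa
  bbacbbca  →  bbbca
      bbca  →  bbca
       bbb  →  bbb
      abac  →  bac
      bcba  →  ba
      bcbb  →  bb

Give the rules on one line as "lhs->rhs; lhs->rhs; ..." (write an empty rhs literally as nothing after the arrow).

  | aaccabab => aaccbab => aaacab => aaacb => aaa
  | bcbacba => bacba => baa
  | babb => bbb
  | ccbcc => accc

ab->b; cb->; ccb->ac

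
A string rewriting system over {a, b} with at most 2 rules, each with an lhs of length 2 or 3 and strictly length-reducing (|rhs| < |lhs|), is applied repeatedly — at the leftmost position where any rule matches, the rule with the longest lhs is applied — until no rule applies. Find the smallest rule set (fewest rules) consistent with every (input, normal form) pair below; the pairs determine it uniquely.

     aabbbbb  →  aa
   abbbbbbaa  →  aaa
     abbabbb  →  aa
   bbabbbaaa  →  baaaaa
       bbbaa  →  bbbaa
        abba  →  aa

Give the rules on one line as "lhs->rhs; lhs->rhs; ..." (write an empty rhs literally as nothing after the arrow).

ab->a; bab->aa

  | aabbbbb => aabbbb => aabbb => aabb => aab => aa
  | abbbbbbaa => abbbbbaa => abbbbaa => abbbaa => abbaa => abaa => aaa
  | abbabbb => ababbb => aabbb => aabb => aab => aa
  | bbabbbaaa => baabbaaa => baabaaa => baaaaa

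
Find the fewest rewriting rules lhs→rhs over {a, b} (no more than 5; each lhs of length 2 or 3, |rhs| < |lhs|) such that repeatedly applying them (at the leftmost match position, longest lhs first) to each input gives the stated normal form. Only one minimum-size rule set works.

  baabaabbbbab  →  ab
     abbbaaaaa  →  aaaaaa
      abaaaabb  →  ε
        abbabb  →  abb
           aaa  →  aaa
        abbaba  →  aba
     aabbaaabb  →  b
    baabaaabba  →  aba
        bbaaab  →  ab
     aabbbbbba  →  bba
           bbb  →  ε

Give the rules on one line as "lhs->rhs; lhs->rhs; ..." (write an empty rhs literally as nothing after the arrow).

aab->; baa->a; bab->; bbb->

  | baabaabbbbab => abaabbbbab => aabbbbab => bbbab => ab
  | abbbaaaaa => aaaaaa
  | abaaaabb => aaaabb => aab => ε
  | abbabb => abb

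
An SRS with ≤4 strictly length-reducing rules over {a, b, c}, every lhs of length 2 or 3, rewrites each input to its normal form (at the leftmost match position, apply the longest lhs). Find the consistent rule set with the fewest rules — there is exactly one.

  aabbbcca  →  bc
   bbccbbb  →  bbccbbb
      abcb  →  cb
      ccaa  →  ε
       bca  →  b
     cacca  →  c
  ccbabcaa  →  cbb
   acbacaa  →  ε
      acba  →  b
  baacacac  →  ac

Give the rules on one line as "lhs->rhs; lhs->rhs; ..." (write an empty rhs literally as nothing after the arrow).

ab->; ba->; ca->; cba->bb

  | aabbbcca => abbcca => bcca => bc
  | bbccbbb
  | abcb => cb
  | ccaa => ca => ε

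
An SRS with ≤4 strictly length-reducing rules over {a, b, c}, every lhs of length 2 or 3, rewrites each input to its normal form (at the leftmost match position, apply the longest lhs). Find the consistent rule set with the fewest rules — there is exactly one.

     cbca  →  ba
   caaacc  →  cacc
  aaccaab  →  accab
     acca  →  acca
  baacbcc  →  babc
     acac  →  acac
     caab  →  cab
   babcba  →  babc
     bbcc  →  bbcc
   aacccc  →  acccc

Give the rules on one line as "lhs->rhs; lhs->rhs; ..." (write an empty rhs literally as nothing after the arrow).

  | cbca => ba
  | caaacc => caacc => cacc
  | aaccaab => accaab => accab
  | acca

aa->a; cba->c; cbc->b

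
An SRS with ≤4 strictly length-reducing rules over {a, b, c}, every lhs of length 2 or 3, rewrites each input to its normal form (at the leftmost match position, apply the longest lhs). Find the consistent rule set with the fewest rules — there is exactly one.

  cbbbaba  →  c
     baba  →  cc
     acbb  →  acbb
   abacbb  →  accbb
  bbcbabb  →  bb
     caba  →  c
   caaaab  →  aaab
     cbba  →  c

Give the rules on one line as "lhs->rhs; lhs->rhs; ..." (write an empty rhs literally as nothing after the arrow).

ba->c; bc->; ca->

  | cbbbaba => cbbcba => cbba => cbc => c
  | baba => cba => cc
  | acbb
  | abacbb => accbb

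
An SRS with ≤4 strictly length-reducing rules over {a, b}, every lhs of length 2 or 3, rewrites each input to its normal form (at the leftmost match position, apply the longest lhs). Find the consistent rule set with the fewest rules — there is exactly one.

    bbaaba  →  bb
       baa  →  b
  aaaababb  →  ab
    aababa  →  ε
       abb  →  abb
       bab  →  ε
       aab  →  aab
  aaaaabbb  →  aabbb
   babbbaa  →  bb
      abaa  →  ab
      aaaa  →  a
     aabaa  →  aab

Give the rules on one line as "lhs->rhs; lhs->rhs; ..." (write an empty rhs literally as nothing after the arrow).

aaa->; ba->; baa->b; bab->

  | bbaaba => bbba => bb
  | baa => b
  | aaaababb => ababb => ab
  | aababa => aaa => ε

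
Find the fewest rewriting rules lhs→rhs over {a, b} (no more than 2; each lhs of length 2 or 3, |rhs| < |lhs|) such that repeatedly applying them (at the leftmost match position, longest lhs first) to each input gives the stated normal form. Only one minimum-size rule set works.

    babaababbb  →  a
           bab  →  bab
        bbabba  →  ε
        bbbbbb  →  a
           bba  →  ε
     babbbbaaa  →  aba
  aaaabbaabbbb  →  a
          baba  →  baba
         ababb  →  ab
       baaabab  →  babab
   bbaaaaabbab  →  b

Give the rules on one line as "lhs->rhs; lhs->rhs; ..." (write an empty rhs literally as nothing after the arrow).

  | babaababbb => babbabbb => baaabbb => babbb => baab => bb => a
  | bab
  | bbabba => aabba => bba => aa => ε
  | bbbbbb => abbbb => aabb => bb => a

aa->; bb->a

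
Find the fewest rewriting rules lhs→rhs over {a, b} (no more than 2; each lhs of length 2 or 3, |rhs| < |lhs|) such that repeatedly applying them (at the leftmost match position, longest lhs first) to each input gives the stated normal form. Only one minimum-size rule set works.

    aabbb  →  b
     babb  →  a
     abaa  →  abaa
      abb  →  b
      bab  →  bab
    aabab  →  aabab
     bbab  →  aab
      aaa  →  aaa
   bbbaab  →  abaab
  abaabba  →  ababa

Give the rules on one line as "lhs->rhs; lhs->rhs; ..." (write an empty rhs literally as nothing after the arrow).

abb->b; bb->a

  | aabbb => abb => b
  | babb => bb => a
  | abaa
  | abb => b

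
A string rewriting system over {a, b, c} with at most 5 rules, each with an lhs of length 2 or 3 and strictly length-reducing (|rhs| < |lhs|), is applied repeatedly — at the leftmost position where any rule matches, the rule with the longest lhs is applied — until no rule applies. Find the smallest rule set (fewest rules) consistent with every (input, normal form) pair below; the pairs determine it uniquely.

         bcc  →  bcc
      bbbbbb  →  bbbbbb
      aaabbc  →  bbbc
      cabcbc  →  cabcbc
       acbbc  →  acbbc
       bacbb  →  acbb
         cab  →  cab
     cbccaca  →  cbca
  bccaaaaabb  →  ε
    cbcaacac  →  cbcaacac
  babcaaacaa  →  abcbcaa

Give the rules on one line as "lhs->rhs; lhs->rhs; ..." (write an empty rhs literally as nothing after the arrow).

  | bcc
  | bbbbbb
  | aaabbc => bbbc
  | cabcbc

aaa->b; abb->; ba->a; cca->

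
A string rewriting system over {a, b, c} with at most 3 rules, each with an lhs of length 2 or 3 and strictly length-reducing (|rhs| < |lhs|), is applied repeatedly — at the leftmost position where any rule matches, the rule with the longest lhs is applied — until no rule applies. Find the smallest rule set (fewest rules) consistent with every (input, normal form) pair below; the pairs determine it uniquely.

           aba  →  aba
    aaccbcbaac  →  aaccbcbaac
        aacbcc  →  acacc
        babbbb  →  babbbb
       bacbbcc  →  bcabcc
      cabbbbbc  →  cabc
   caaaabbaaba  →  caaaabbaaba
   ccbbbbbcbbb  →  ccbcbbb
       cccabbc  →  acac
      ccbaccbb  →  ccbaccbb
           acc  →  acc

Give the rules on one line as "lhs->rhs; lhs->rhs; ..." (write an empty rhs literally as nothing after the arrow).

acb->ca; bbc->c; ccc->ac

  | aba
  | aaccbcbaac
  | aacbcc => acacc
  | babbbb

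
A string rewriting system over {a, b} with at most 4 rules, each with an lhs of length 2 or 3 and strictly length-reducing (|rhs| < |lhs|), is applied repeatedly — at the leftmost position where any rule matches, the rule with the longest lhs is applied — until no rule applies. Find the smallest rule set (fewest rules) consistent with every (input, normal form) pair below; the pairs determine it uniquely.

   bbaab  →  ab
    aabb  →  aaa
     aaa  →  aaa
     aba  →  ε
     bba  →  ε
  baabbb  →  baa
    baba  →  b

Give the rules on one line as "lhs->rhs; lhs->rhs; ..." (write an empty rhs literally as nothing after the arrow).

  | bbaab => ab
  | aabb => aaa
  | aaa
  | aba => ε

aba->; bb->a; bba->; bbb->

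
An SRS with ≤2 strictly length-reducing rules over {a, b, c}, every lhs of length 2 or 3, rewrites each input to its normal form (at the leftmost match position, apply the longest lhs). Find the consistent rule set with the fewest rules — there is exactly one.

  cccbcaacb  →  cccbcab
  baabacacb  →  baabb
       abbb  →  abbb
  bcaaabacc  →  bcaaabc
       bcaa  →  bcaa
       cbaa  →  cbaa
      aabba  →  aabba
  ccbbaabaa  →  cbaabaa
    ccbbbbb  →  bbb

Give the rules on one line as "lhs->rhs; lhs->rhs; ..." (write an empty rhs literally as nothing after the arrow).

ac->; cbb->b

  | cccbcaacb => cccbcab
  | baabacacb => baabacb => baabb
  | abbb
  | bcaaabacc => bcaaabc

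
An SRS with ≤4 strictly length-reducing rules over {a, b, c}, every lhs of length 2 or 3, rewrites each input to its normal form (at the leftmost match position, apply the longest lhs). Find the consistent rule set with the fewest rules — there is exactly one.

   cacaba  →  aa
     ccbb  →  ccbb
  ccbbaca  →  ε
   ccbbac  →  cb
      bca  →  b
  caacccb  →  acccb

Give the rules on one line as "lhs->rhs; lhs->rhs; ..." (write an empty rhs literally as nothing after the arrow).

  | cacaba => baba => aba => aa
  | ccbb
  | ccbbaca => ccbaca => ccaca => cba => ca => ε
  | ccbbac => ccbac => ccac => cb

ba->a; ca->; cac->b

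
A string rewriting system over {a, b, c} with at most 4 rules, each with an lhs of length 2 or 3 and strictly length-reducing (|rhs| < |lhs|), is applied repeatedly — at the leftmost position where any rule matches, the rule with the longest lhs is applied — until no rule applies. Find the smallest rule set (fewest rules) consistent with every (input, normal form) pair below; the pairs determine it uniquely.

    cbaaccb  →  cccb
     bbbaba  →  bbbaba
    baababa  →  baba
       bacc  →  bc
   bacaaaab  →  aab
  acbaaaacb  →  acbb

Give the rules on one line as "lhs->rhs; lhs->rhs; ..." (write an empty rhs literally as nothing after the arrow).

  | cbaaccb => cccb
  | bbbaba
  | baababa => baba
  | bacc => bc

aac->b; baa->; bac->b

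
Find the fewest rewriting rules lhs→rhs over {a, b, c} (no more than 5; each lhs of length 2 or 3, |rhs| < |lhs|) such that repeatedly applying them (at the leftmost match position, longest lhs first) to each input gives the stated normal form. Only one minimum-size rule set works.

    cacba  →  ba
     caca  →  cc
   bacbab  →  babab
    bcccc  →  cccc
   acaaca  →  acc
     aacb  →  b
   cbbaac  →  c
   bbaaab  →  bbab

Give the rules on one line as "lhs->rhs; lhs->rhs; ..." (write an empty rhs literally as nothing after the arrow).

aa->; bc->c; ca->c; cb->b

  | cacba => ccba => cba => ba
  | caca => cca => cc
  | bacbab => babab
  | bcccc => cccc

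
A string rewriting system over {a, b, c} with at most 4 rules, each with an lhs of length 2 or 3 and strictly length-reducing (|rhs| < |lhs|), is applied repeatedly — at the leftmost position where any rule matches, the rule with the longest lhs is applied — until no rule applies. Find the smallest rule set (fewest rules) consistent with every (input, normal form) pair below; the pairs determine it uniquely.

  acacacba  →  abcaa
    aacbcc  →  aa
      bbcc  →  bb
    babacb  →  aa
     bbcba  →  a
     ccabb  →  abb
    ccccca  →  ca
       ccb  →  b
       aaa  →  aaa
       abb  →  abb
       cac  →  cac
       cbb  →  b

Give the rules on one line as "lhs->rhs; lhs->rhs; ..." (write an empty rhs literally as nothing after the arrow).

aca->ab; ba->a; cb->; cc->

  | acacacba => abcacba => abcaa
  | aacbcc => aacc => aa
  | bbcc => bb
  | babacb => abacb => aacb => aa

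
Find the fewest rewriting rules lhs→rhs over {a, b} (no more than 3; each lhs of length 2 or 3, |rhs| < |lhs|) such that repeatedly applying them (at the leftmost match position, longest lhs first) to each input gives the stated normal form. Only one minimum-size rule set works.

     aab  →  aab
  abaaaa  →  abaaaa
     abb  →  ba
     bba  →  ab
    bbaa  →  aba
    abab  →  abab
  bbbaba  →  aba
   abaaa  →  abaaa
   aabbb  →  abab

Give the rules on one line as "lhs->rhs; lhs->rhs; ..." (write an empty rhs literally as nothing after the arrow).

abb->ba; bba->ab

  | aab
  | abaaaa
  | abb => ba
  | bba => ab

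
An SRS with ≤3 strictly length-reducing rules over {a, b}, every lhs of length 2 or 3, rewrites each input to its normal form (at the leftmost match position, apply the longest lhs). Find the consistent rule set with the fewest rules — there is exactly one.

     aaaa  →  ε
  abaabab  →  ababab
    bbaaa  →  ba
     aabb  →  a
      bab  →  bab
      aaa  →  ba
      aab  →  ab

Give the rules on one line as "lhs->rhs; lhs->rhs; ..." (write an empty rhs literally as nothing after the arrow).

  | aaaa => baa => bb => ε
  | abaabab => ababab
  | bbaaa => aaa => ba
  | aabb => abb => a

aa->b; aab->ab; bb->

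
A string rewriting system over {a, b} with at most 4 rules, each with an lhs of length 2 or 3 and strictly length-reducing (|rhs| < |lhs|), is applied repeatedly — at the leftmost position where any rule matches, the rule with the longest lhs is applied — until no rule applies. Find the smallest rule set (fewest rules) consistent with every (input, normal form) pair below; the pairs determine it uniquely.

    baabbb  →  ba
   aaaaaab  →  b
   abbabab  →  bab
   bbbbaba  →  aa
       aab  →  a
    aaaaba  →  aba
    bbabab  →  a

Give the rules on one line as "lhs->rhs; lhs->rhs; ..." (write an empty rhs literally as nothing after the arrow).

  | baabbb => babb => ba
  | aaaaaab => aaab => b
  | abbabab => aaabab => bab
  | bbbbaba => bbaba => aaba => aa

aaa->; aab->a; bb->; bba->aa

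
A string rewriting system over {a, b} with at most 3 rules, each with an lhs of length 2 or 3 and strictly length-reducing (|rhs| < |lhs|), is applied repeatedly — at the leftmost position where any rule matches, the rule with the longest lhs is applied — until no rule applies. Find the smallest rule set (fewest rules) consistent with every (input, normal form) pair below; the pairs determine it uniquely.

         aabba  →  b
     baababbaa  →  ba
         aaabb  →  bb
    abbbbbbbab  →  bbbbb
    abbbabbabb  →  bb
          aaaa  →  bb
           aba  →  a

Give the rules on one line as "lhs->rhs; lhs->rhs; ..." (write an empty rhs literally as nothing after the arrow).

  | aabba => bbba => b
  | baababbaa => bbbabbaa => bbbaa => ba
  | aaabb => babb => bb
  | abbbbbbbab => bbbbbbab => bbbbb

aa->b; ab->; bba->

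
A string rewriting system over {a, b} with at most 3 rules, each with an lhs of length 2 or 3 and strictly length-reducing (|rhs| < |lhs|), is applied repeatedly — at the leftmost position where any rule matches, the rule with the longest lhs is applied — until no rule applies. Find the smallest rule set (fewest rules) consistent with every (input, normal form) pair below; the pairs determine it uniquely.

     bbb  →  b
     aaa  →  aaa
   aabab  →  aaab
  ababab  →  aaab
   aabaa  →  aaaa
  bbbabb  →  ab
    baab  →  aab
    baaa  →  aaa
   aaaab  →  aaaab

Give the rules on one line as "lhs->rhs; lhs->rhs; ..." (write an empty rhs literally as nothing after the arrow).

ba->a; bb->b

  | bbb => bb => b
  | aaa
  | aabab => aaab
  | ababab => aabab => aaab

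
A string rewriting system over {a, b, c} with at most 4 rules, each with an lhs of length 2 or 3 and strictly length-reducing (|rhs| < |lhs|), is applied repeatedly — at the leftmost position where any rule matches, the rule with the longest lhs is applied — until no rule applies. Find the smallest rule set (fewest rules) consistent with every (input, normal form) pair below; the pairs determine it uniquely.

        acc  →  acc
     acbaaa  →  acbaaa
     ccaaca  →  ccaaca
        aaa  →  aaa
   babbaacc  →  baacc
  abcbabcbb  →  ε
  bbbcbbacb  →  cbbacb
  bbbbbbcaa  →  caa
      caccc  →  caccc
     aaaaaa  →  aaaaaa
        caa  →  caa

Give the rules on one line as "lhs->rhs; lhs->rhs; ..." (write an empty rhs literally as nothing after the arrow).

abb->; abc->; bbb->

  | acc
  | acbaaa
  | ccaaca
  | aaa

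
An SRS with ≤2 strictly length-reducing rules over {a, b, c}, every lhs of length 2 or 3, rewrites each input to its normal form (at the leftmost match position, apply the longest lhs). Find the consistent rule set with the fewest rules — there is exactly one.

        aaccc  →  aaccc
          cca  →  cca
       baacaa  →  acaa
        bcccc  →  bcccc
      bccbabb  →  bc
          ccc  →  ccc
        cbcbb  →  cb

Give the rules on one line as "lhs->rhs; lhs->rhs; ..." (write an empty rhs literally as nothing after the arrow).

  | aaccc
  | cca
  | baacaa => acaa
  | bcccc

ba->; cbb->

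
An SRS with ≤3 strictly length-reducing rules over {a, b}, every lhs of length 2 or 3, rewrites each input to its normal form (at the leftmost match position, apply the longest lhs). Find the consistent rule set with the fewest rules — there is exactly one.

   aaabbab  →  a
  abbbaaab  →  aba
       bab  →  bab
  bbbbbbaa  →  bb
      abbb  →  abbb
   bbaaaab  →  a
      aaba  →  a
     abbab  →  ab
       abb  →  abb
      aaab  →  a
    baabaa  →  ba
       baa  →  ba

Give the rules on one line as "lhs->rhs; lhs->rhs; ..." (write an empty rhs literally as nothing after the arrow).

  | aaabbab => aabbab => aabab => aaab => aab => aa => a
  | abbbaaab => abaab => abaa => aba
  | bab
  | bbbbbbaa => bbbba => bb

aa->a; aab->aa; bba->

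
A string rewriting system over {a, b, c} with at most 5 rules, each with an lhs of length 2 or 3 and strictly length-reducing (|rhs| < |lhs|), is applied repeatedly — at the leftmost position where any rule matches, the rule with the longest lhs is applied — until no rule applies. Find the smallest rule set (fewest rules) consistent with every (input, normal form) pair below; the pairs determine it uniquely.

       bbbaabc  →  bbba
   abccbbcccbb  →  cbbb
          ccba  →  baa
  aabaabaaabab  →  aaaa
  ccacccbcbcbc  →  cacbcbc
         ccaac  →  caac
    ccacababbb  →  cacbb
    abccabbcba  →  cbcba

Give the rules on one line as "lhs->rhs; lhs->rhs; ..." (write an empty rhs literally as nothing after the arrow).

  | bbbaabc => bbba
  | abccbbcccbb => cbbcccbb => cbbccbb => cbbbab => cbbb
  | ccba => baa
  | aabaabaaabab => aaabaaabab => aaaaabab => aaaaab => aaaa

ab->; abc->; cc->c; ccb->ba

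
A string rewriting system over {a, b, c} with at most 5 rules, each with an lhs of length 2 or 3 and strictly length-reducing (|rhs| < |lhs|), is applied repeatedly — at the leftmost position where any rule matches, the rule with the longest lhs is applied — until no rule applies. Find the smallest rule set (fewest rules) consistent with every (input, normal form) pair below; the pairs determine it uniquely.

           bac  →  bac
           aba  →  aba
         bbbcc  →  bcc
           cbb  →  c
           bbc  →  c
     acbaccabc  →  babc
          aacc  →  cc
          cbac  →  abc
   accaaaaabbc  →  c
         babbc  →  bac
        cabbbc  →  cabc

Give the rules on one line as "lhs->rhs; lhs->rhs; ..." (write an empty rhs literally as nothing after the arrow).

aa->; bb->; cba->ab; cca->a

  | bac
  | aba
  | bbbcc => bcc
  | cbb => c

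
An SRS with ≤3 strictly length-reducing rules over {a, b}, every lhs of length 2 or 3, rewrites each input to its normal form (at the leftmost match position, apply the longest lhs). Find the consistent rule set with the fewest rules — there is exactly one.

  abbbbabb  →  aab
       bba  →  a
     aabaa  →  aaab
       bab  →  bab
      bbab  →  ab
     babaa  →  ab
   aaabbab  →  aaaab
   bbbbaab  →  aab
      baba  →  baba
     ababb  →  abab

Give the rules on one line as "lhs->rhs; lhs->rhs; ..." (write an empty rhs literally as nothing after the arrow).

  | abbbbabb => abbbabb => abbabb => aabb => aab
  | bba => a
  | aabaa => aaab
  | bab

baa->ab; bb->b; bba->a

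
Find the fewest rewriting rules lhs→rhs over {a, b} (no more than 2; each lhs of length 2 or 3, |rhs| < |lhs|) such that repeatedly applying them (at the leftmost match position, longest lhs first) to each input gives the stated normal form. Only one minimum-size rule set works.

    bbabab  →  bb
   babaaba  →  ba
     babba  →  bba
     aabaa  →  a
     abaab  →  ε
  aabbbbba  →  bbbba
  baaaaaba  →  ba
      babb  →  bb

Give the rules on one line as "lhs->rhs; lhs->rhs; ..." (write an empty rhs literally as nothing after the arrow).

  | bbabab => bbab => bb
  | babaaba => baaba => baba => ba
  | babba => bba
  | aabaa => abaa => aa => a

aa->a; ab->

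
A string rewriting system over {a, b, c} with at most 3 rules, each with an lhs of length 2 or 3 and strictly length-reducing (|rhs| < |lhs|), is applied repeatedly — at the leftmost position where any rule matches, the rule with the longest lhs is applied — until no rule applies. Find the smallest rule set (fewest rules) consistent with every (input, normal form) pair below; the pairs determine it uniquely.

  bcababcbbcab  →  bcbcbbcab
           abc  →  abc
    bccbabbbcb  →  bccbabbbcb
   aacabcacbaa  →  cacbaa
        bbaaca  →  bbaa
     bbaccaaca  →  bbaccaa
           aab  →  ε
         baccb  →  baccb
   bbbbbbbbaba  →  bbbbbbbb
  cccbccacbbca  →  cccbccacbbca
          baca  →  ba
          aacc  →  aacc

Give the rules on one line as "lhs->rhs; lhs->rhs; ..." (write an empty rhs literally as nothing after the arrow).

aab->; aba->; aca->a

  | bcababcbbcab => bcbcbbcab
  | abc
  | bccbabbbcb
  | aacabcacbaa => aabcacbaa => cacbaa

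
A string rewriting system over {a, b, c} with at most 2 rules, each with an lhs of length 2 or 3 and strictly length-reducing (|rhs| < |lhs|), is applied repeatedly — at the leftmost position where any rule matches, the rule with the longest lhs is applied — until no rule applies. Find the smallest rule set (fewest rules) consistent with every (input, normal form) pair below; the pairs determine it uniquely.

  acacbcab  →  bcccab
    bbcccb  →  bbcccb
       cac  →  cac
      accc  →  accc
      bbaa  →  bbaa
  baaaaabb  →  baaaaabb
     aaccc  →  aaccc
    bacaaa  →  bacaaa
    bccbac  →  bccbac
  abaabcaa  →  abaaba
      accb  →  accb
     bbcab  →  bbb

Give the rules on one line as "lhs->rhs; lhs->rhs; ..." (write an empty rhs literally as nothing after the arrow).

acb->bc; bca->b

  | acacbcab => acbccab => bcccab
  | bbcccb
  | cac
  | accc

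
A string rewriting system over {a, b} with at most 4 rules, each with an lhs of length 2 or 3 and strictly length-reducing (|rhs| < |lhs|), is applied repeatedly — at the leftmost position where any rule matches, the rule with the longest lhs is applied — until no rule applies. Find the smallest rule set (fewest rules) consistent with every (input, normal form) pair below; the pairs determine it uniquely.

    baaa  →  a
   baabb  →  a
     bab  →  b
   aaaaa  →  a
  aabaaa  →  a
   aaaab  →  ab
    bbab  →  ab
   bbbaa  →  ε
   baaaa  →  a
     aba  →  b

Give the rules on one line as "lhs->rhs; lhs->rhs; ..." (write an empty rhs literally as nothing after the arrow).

  | baaa => aa => a
  | baabb => abb => aa => a
  | bab => b
  | aaaaa => aaaa => aaa => aa => a

aa->a; aba->b; ba->; bb->a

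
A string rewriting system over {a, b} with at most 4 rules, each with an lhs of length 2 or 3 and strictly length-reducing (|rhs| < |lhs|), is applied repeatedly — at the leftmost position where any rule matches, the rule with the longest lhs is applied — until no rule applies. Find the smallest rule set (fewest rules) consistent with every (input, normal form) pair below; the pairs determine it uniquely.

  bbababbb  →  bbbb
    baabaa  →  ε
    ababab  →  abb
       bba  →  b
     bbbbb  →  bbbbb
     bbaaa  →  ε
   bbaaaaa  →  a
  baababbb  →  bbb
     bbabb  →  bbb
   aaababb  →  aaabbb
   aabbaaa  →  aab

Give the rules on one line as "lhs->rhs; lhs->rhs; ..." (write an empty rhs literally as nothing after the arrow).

  | bbababbb => bbabbb => bbbb
  | baabaa => baa => ε
  | ababab => abbab => abb
  | bba => b

aba->ab; ba->; baa->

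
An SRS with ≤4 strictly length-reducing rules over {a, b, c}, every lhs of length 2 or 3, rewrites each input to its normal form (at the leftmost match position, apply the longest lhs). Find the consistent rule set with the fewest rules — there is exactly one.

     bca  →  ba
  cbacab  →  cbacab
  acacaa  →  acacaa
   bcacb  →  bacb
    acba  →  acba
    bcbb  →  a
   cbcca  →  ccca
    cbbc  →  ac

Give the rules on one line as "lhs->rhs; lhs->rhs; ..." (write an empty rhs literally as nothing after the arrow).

bc->c; bca->ba; cbb->a

  | bca => ba
  | cbacab
  | acacaa
  | bcacb => bacb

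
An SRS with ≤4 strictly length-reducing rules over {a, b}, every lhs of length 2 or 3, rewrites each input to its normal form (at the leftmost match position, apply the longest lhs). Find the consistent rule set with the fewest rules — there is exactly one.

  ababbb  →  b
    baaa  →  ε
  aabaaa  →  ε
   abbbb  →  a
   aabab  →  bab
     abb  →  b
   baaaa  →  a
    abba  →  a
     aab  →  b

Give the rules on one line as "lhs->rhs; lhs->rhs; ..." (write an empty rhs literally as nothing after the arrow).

  | ababbb => abaab => abb => aa => b
  | baaa => bba => ε
  | aabaaa => baaa => bba => ε
  | abbbb => aabb => bb => a

aa->b; aab->b; bb->a; bba->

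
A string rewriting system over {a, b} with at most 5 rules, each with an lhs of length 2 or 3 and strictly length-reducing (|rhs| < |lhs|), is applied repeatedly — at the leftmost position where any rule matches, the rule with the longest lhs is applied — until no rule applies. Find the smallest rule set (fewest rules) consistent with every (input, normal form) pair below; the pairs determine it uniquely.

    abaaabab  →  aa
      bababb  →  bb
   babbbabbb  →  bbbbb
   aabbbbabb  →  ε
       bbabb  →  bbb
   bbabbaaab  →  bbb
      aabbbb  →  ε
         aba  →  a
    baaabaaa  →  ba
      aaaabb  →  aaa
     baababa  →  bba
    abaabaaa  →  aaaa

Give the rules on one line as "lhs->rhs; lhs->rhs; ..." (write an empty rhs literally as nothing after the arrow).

ab->; abb->; baa->b; bab->b

  | abaaabab => aaabab => aaab => aa
  | bababb => babb => bb
  | babbbabbb => bbbabbb => bbbbb
  | aabbbbabb => abbabb => abb => ε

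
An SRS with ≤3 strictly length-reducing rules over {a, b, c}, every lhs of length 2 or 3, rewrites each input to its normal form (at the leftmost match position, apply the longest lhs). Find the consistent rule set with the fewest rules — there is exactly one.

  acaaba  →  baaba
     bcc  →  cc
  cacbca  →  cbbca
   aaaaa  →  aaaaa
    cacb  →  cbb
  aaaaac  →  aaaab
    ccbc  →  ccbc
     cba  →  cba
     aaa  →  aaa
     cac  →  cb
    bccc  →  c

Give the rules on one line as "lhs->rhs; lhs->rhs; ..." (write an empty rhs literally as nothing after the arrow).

ac->b; bcc->cc; ccc->c

  | acaaba => baaba
  | bcc => cc
  | cacbca => cbbca
  | aaaaa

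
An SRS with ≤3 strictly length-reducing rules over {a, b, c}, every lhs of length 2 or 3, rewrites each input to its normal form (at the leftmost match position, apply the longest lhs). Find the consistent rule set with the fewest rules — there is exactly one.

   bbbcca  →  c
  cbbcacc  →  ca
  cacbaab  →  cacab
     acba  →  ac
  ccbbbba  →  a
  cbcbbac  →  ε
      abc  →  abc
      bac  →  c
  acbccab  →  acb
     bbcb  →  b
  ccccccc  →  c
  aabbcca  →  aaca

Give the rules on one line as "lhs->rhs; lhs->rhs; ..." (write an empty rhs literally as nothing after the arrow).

ba->; bb->c; cc->

  | bbbcca => cbcca => cba => c
  | cbbcacc => cccacc => cacc => ca
  | cacbaab => cacab
  | acba => ac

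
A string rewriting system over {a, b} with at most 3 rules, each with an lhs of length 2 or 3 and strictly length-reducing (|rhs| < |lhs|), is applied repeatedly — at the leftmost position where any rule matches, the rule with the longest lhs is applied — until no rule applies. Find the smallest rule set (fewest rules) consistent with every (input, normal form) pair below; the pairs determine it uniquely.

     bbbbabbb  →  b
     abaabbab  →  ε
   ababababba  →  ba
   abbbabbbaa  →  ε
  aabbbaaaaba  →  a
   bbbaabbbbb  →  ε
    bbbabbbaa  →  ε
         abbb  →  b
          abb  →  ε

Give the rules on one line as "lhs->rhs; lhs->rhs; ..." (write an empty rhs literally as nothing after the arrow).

  | bbbbabbb => bbabbb => abbb => bbb => b
  | abaabbab => baabbab => bbbab => bab => bb => ε
  | ababababba => babababba => bbababba => ababba => babba => bbba => ba
  | abbbabbbaa => bbbabbbaa => babbbaa => bbbbaa => bbaa => aa => ε

aa->; ab->b; bb->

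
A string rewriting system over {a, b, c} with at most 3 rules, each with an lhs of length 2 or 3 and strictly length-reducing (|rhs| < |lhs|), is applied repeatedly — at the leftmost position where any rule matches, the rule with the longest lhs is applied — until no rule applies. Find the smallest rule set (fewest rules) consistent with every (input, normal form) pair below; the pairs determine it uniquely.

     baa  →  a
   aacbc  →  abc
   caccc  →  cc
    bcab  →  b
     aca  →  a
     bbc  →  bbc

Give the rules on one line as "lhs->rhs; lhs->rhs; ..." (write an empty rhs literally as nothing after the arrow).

ac->; ba->; ca->a

  | baa => a
  | aacbc => abc
  | caccc => accc => cc
  | bcab => bab => b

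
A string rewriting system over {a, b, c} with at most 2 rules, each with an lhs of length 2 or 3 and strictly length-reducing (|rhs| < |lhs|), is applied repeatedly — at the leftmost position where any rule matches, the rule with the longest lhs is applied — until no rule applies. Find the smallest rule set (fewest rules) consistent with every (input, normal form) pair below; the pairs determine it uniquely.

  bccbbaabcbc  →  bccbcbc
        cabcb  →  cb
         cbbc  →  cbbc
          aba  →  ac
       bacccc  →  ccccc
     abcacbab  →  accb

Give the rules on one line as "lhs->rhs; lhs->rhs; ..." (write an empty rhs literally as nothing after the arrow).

abc->; ba->c

  | bccbbaabcbc => bccbcabcbc => bccbcbc
  | cabcb => cb
  | cbbc
  | aba => ac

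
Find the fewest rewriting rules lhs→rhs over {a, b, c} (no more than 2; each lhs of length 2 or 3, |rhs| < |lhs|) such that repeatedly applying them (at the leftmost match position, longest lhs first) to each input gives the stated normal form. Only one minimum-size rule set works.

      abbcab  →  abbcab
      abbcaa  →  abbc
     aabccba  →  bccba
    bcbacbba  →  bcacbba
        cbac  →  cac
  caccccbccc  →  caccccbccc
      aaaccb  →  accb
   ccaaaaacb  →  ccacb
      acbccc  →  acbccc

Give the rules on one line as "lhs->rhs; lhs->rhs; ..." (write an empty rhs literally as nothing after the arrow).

aa->; bac->ac

  | abbcab
  | abbcaa => abbc
  | aabccba => bccba
  | bcbacbba => bcacbba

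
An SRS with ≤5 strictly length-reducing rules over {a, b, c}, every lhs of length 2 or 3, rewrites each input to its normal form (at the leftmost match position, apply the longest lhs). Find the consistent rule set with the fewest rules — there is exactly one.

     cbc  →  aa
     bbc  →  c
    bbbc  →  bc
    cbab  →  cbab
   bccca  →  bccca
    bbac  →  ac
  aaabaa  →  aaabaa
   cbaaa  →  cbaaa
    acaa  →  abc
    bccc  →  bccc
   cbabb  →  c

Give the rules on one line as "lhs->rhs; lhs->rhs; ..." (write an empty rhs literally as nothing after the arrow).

  | cbc => aa
  | bbc => c
  | bbbc => bc
  | cbab

abb->b; bb->; caa->bc; cbc->aa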